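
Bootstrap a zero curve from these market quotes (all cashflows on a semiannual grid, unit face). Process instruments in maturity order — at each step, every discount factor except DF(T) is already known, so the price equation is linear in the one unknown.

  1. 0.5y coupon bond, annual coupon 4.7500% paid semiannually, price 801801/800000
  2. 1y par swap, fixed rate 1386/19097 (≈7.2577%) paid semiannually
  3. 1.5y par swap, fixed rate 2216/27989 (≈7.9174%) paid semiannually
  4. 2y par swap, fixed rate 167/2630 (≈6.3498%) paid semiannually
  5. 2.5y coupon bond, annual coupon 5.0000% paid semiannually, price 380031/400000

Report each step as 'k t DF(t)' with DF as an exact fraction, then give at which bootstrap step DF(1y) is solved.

1 1/2 979/1000
2 1 9307/10000
3 3/2 2223/2500
4 2 8831/10000
5 5/2 8371/10000
DF(1y) is solved at step 2

step 1 [0.5y] bond c/2=19/800: DF=(801801/800000 − 19/800·(0))/(1+19/800) = 979/1000 ≈ 0.979000
step 2 [1y] swap r/2=693/19097: DF=(1 − 693/19097·(0.979000))/(1+693/19097) = 9307/10000 ≈ 0.930700
step 3 [1.5y] swap r/2=1108/27989: DF=(1 − 1108/27989·(0.979000+0.930700))/(1+1108/27989) = 2223/2500 ≈ 0.889200
step 4 [2y] swap r/2=167/5260: DF=(1 − 167/5260·(0.979000+0.930700+0.889200))/(1+167/5260) = 8831/10000 ≈ 0.883100
step 5 [2.5y] bond c/2=1/40: DF=(380031/400000 − 1/40·(0.979000+0.930700+0.889200+0.883100))/(1+1/40) = 8371/10000 ≈ 0.837100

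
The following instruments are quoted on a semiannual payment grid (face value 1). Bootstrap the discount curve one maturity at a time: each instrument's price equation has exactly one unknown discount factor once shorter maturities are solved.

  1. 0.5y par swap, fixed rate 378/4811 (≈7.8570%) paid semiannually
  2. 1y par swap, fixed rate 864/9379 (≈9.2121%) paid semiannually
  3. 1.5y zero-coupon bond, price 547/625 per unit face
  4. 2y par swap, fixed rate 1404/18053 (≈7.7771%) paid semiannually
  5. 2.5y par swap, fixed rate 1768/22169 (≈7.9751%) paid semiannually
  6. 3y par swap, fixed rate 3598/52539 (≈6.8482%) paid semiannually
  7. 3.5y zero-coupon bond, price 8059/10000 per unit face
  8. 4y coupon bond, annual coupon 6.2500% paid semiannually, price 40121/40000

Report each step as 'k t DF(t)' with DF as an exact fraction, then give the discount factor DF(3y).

step 1 [0.5y] swap r/2=189/4811: DF=(1 − 189/4811·(0))/(1+189/4811) = 4811/5000 ≈ 0.962200
step 2 [1y] swap r/2=432/9379: DF=(1 − 432/9379·(0.962200))/(1+432/9379) = 571/625 ≈ 0.913600
step 3 [1.5y] zero: DF = P = 547/625 ≈ 0.875200
step 4 [2y] swap r/2=702/18053: DF=(1 − 702/18053·(0.962200+0.913600+0.875200))/(1+702/18053) = 2149/2500 ≈ 0.859600
step 5 [2.5y] swap r/2=884/22169: DF=(1 − 884/22169·(0.962200+0.913600+0.875200+0.859600))/(1+884/22169) = 1029/1250 ≈ 0.823200
step 6 [3y] swap r/2=1799/52539: DF=(1 − 1799/52539·(0.962200+0.913600+0.875200+0.859600+0.823200))/(1+1799/52539) = 8201/10000 ≈ 0.820100
step 7 [3.5y] zero: DF = P = 8059/10000 ≈ 0.805900
step 8 [4y] bond c/2=1/32: DF=(40121/40000 − 1/32·(0.962200+0.913600+0.875200+0.859600+0.823200+0.820100+0.805900))/(1+1/32) = 789/1000 ≈ 0.789000

1 1/2 4811/5000
2 1 571/625
3 3/2 547/625
4 2 2149/2500
5 5/2 1029/1250
6 3 8201/10000
7 7/2 8059/10000
8 4 789/1000
DF(3y) = 8201/10000 ≈ 0.820100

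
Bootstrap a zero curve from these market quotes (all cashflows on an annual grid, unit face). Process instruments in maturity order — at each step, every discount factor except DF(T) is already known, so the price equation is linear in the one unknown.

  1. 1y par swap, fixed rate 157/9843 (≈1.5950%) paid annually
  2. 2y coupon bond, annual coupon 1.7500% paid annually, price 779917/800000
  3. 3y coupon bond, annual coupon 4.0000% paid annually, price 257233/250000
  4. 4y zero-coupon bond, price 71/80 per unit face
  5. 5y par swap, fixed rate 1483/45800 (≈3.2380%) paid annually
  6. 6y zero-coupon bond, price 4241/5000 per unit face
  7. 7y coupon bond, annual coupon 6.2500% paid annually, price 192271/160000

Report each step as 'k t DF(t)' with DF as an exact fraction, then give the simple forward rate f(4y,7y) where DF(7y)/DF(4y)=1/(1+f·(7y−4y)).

step 1 [1y] swap r/1=157/9843: DF=(1 − 157/9843·(0))/(1+157/9843) = 9843/10000 ≈ 0.984300
step 2 [2y] bond c/1=7/400: DF=(779917/800000 − 7/400·(0.984300))/(1+7/400) = 2353/2500 ≈ 0.941200
step 3 [3y] bond c/1=1/25: DF=(257233/250000 − 1/25·(0.984300+0.941200))/(1+1/25) = 9153/10000 ≈ 0.915300
step 4 [4y] zero: DF = P = 71/80 ≈ 0.887500
step 5 [5y] swap r/1=1483/45800: DF=(1 − 1483/45800·(0.984300+0.941200+0.915300+0.887500))/(1+1483/45800) = 8517/10000 ≈ 0.851700
step 6 [6y] zero: DF = P = 4241/5000 ≈ 0.848200
step 7 [7y] bond c/1=1/16: DF=(192271/160000 − 1/16·(0.984300+0.941200+0.915300+0.887500+0.851700+0.848200))/(1+1/16) = 8117/10000 ≈ 0.811700

1 1 9843/10000
2 2 2353/2500
3 3 9153/10000
4 4 71/80
5 5 8517/10000
6 6 4241/5000
7 7 8117/10000
f(4y,7y) = ((71/80)/(8117/10000) − 1)/(3) = 758/24351 ≈ 3.1128%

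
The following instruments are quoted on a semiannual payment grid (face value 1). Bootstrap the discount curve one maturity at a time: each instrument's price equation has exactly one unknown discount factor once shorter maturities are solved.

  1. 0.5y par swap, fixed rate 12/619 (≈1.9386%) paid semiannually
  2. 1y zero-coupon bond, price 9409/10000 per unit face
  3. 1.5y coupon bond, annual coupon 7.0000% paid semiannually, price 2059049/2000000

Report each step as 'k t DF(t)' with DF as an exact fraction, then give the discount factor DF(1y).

step 1 [0.5y] swap r/2=6/619: DF=(1 − 6/619·(0))/(1+6/619) = 619/625 ≈ 0.990400
step 2 [1y] zero: DF = P = 9409/10000 ≈ 0.940900
step 3 [1.5y] bond c/2=7/200: DF=(2059049/2000000 − 7/200·(0.990400+0.940900))/(1+7/200) = 4647/5000 ≈ 0.929400

1 1/2 619/625
2 1 9409/10000
3 3/2 4647/5000
DF(1y) = 9409/10000 ≈ 0.940900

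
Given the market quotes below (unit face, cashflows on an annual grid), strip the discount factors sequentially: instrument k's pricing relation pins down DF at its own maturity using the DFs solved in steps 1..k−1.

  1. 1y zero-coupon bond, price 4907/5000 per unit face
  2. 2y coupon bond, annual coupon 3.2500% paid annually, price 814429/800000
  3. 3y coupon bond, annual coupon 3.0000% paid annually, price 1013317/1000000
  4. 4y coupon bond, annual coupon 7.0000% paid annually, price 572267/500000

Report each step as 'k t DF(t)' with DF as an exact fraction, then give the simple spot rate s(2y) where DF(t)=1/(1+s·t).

1 1 4907/5000
2 2 9551/10000
3 3 4637/5000
4 4 8823/10000
s(2y) = (1/(9551/10000) − 1)/(2) = 449/19102 ≈ 2.3505%

step 1 [1y] zero: DF = P = 4907/5000 ≈ 0.981400
step 2 [2y] bond c/1=13/400: DF=(814429/800000 − 13/400·(0.981400))/(1+13/400) = 9551/10000 ≈ 0.955100
step 3 [3y] bond c/1=3/100: DF=(1013317/1000000 − 3/100·(0.981400+0.955100))/(1+3/100) = 4637/5000 ≈ 0.927400
step 4 [4y] bond c/1=7/100: DF=(572267/500000 − 7/100·(0.981400+0.955100+0.927400))/(1+7/100) = 8823/10000 ≈ 0.882300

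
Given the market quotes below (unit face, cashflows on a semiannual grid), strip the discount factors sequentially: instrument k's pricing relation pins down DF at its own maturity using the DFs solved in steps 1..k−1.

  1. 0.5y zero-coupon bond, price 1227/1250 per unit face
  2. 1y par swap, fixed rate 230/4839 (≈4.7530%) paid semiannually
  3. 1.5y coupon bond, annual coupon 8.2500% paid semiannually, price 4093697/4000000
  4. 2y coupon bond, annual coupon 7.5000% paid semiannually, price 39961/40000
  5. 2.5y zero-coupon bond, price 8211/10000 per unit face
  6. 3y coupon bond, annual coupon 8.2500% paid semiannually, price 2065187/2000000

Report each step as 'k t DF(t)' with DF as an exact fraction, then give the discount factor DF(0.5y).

1 1/2 1227/1250
2 1 477/500
3 3/2 4531/5000
4 2 4301/5000
5 5/2 8211/10000
6 3 13/16
DF(0.5y) = 1227/1250 ≈ 0.981600

step 1 [0.5y] zero: DF = P = 1227/1250 ≈ 0.981600
step 2 [1y] swap r/2=115/4839: DF=(1 − 115/4839·(0.981600))/(1+115/4839) = 477/500 ≈ 0.954000
step 3 [1.5y] bond c/2=33/800: DF=(4093697/4000000 − 33/800·(0.981600+0.954000))/(1+33/800) = 4531/5000 ≈ 0.906200
step 4 [2y] bond c/2=3/80: DF=(39961/40000 − 3/80·(0.981600+0.954000+0.906200))/(1+3/80) = 4301/5000 ≈ 0.860200
step 5 [2.5y] zero: DF = P = 8211/10000 ≈ 0.821100
step 6 [3y] bond c/2=33/800: DF=(2065187/2000000 − 33/800·(0.981600+0.954000+0.906200+0.860200+0.821100))/(1+33/800) = 13/16 ≈ 0.812500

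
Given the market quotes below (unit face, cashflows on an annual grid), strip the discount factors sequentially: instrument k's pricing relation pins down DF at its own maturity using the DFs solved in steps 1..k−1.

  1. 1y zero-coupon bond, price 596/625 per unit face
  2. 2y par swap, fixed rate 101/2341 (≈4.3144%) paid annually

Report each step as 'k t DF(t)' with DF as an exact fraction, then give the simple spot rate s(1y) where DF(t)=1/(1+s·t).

1 1 596/625
2 2 1149/1250
s(1y) = (1/(596/625) − 1)/(1) = 29/596 ≈ 4.8658%

step 1 [1y] zero: DF = P = 596/625 ≈ 0.953600
step 2 [2y] swap r/1=101/2341: DF=(1 − 101/2341·(0.953600))/(1+101/2341) = 1149/1250 ≈ 0.919200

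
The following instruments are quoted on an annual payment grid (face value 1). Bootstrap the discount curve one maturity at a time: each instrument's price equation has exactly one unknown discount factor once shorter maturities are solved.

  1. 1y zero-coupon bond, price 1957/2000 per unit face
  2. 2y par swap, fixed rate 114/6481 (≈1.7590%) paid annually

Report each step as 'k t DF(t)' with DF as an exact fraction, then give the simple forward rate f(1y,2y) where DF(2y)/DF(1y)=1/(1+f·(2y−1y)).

step 1 [1y] zero: DF = P = 1957/2000 ≈ 0.978500
step 2 [2y] swap r/1=114/6481: DF=(1 − 114/6481·(0.978500))/(1+114/6481) = 4829/5000 ≈ 0.965800

1 1 1957/2000
2 2 4829/5000
f(1y,2y) = ((1957/2000)/(4829/5000) − 1)/(1) = 127/9658 ≈ 1.3150%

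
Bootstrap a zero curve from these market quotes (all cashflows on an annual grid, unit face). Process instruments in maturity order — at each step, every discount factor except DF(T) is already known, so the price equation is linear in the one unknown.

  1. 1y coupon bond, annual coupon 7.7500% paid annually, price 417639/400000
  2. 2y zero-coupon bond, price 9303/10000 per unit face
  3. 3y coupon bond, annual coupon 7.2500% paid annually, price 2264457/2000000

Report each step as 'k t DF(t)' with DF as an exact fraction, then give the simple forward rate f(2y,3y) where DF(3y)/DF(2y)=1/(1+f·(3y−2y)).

step 1 [1y] bond c/1=31/400: DF=(417639/400000 − 31/400·(0))/(1+31/400) = 969/1000 ≈ 0.969000
step 2 [2y] zero: DF = P = 9303/10000 ≈ 0.930300
step 3 [3y] bond c/1=29/400: DF=(2264457/2000000 − 29/400·(0.969000+0.930300))/(1+29/400) = 9273/10000 ≈ 0.927300

1 1 969/1000
2 2 9303/10000
3 3 9273/10000
f(2y,3y) = ((9303/10000)/(9273/10000) − 1)/(1) = 10/3091 ≈ 0.3235%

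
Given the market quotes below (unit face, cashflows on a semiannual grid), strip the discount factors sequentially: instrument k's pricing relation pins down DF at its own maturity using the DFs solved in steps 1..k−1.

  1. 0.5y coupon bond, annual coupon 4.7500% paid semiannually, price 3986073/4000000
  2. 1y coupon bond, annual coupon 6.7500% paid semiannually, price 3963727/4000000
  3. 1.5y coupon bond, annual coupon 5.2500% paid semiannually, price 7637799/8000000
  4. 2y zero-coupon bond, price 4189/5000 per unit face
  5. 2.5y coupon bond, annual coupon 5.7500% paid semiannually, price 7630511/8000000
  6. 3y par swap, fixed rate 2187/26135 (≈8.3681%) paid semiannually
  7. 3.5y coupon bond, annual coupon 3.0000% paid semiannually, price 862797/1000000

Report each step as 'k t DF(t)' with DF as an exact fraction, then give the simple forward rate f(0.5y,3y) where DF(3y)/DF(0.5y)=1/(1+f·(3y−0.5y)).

1 1/2 4867/5000
2 1 2317/2500
3 3/2 8817/10000
4 2 4189/5000
5 5/2 413/500
6 3 7813/10000
7 7/2 483/625
f(0.5y,3y) = ((4867/5000)/(7813/10000) − 1)/(5/2) = 3842/39065 ≈ 9.8349%

step 1 [0.5y] bond c/2=19/800: DF=(3986073/4000000 − 19/800·(0))/(1+19/800) = 4867/5000 ≈ 0.973400
step 2 [1y] bond c/2=27/800: DF=(3963727/4000000 − 27/800·(0.973400))/(1+27/800) = 2317/2500 ≈ 0.926800
step 3 [1.5y] bond c/2=21/800: DF=(7637799/8000000 − 21/800·(0.973400+0.926800))/(1+21/800) = 8817/10000 ≈ 0.881700
step 4 [2y] zero: DF = P = 4189/5000 ≈ 0.837800
step 5 [2.5y] bond c/2=23/800: DF=(7630511/8000000 − 23/800·(0.973400+0.926800+0.881700+0.837800))/(1+23/800) = 413/500 ≈ 0.826000
step 6 [3y] swap r/2=2187/52270: DF=(1 − 2187/52270·(0.973400+0.926800+0.881700+0.837800+0.826000))/(1+2187/52270) = 7813/10000 ≈ 0.781300
step 7 [3.5y] bond c/2=3/200: DF=(862797/1000000 − 3/200·(0.973400+0.926800+0.881700+0.837800+0.826000+0.781300))/(1+3/200) = 483/625 ≈ 0.772800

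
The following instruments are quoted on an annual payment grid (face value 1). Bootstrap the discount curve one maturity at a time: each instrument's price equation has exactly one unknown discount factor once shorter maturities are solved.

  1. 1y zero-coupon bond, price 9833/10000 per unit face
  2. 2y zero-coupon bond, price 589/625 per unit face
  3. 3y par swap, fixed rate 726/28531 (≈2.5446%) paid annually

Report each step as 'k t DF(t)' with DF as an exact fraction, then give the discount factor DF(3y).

step 1 [1y] zero: DF = P = 9833/10000 ≈ 0.983300
step 2 [2y] zero: DF = P = 589/625 ≈ 0.942400
step 3 [3y] swap r/1=726/28531: DF=(1 − 726/28531·(0.983300+0.942400))/(1+726/28531) = 4637/5000 ≈ 0.927400

1 1 9833/10000
2 2 589/625
3 3 4637/5000
DF(3y) = 4637/5000 ≈ 0.927400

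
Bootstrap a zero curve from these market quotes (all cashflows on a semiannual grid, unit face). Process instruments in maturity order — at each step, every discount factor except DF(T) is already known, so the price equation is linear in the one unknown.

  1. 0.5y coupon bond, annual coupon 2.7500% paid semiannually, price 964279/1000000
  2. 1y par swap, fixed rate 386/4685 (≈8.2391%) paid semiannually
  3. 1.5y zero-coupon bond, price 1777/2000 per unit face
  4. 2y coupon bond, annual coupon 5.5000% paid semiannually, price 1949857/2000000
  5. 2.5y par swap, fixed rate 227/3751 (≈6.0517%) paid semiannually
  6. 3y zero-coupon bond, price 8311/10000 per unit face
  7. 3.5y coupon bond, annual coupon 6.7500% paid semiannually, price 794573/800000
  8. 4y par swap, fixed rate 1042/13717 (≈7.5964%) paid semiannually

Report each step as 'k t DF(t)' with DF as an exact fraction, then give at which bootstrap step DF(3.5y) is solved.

step 1 [0.5y] bond c/2=11/800: DF=(964279/1000000 − 11/800·(0))/(1+11/800) = 1189/1250 ≈ 0.951200
step 2 [1y] swap r/2=193/4685: DF=(1 − 193/4685·(0.951200))/(1+193/4685) = 2307/2500 ≈ 0.922800
step 3 [1.5y] zero: DF = P = 1777/2000 ≈ 0.888500
step 4 [2y] bond c/2=11/400: DF=(1949857/2000000 − 11/400·(0.951200+0.922800+0.888500))/(1+11/400) = 8749/10000 ≈ 0.874900
step 5 [2.5y] swap r/2=227/7502: DF=(1 − 227/7502·(0.951200+0.922800+0.888500+0.874900))/(1+227/7502) = 4319/5000 ≈ 0.863800
step 6 [3y] zero: DF = P = 8311/10000 ≈ 0.831100
step 7 [3.5y] bond c/2=27/800: DF=(794573/800000 − 27/800·(0.951200+0.922800+0.888500+0.874900+0.863800+0.831100))/(1+27/800) = 7867/10000 ≈ 0.786700
step 8 [4y] swap r/2=521/13717: DF=(1 − 521/13717·(0.951200+0.922800+0.888500+0.874900+0.863800+0.831100+0.786700))/(1+521/13717) = 1479/2000 ≈ 0.739500

1 1/2 1189/1250
2 1 2307/2500
3 3/2 1777/2000
4 2 8749/10000
5 5/2 4319/5000
6 3 8311/10000
7 7/2 7867/10000
8 4 1479/2000
DF(3.5y) is solved at step 7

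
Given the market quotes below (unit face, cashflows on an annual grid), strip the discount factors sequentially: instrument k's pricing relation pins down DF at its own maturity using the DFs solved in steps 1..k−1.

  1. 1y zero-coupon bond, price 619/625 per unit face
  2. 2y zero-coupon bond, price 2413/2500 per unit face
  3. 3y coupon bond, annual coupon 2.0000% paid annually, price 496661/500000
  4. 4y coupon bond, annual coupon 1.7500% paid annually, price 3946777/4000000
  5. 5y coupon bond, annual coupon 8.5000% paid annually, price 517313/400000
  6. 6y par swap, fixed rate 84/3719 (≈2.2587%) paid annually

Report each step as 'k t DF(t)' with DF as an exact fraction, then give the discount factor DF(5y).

1 1 619/625
2 2 2413/2500
3 3 1871/2000
4 4 23/25
5 5 4467/5000
6 6 437/500
DF(5y) = 4467/5000 ≈ 0.893400

step 1 [1y] zero: DF = P = 619/625 ≈ 0.990400
step 2 [2y] zero: DF = P = 2413/2500 ≈ 0.965200
step 3 [3y] bond c/1=1/50: DF=(496661/500000 − 1/50·(0.990400+0.965200))/(1+1/50) = 1871/2000 ≈ 0.935500
step 4 [4y] bond c/1=7/400: DF=(3946777/4000000 − 7/400·(0.990400+0.965200+0.935500))/(1+7/400) = 23/25 ≈ 0.920000
step 5 [5y] bond c/1=17/200: DF=(517313/400000 − 17/200·(0.990400+0.965200+0.935500+0.920000))/(1+17/200) = 4467/5000 ≈ 0.893400
step 6 [6y] swap r/1=84/3719: DF=(1 − 84/3719·(0.990400+0.965200+0.935500+0.920000+0.893400))/(1+84/3719) = 437/500 ≈ 0.874000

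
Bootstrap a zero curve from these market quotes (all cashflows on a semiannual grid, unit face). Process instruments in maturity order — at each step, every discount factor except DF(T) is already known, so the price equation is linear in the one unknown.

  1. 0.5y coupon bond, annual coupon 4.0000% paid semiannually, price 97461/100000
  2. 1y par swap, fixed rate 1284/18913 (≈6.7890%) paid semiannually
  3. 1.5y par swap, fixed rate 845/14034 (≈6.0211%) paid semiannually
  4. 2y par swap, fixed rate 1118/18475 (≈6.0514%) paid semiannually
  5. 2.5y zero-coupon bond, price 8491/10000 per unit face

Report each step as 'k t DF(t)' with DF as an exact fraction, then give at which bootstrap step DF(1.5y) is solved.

step 1 [0.5y] bond c/2=1/50: DF=(97461/100000 − 1/50·(0))/(1+1/50) = 1911/2000 ≈ 0.955500
step 2 [1y] swap r/2=642/18913: DF=(1 − 642/18913·(0.955500))/(1+642/18913) = 4679/5000 ≈ 0.935800
step 3 [1.5y] swap r/2=845/28068: DF=(1 − 845/28068·(0.955500+0.935800))/(1+845/28068) = 1831/2000 ≈ 0.915500
step 4 [2y] swap r/2=559/18475: DF=(1 − 559/18475·(0.955500+0.935800+0.915500))/(1+559/18475) = 4441/5000 ≈ 0.888200
step 5 [2.5y] zero: DF = P = 8491/10000 ≈ 0.849100

1 1/2 1911/2000
2 1 4679/5000
3 3/2 1831/2000
4 2 4441/5000
5 5/2 8491/10000
DF(1.5y) is solved at step 3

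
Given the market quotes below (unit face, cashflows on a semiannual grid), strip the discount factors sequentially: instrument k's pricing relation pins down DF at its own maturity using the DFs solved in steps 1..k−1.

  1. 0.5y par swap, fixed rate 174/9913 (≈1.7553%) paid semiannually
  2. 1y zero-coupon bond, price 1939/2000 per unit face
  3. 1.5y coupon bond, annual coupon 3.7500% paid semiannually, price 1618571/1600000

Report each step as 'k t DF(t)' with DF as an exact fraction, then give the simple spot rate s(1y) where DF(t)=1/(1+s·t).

step 1 [0.5y] swap r/2=87/9913: DF=(1 − 87/9913·(0))/(1+87/9913) = 9913/10000 ≈ 0.991300
step 2 [1y] zero: DF = P = 1939/2000 ≈ 0.969500
step 3 [1.5y] bond c/2=3/160: DF=(1618571/1600000 − 3/160·(0.991300+0.969500))/(1+3/160) = 9569/10000 ≈ 0.956900

1 1/2 9913/10000
2 1 1939/2000
3 3/2 9569/10000
s(1y) = (1/(1939/2000) − 1)/(1) = 61/1939 ≈ 3.1460%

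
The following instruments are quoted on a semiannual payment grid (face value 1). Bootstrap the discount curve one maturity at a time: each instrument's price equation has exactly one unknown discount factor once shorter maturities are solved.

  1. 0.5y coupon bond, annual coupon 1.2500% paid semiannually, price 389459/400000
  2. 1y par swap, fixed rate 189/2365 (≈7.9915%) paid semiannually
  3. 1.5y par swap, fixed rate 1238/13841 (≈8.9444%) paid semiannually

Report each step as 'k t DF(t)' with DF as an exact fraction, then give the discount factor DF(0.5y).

step 1 [0.5y] bond c/2=1/160: DF=(389459/400000 − 1/160·(0))/(1+1/160) = 2419/2500 ≈ 0.967600
step 2 [1y] swap r/2=189/4730: DF=(1 − 189/4730·(0.967600))/(1+189/4730) = 2311/2500 ≈ 0.924400
step 3 [1.5y] swap r/2=619/13841: DF=(1 − 619/13841·(0.967600+0.924400))/(1+619/13841) = 4381/5000 ≈ 0.876200

1 1/2 2419/2500
2 1 2311/2500
3 3/2 4381/5000
DF(0.5y) = 2419/2500 ≈ 0.967600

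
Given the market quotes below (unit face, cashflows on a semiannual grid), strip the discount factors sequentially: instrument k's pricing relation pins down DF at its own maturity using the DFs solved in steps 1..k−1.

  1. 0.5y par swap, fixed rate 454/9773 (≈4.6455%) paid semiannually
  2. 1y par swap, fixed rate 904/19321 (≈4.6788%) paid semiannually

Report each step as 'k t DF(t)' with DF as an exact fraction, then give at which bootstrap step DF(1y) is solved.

step 1 [0.5y] swap r/2=227/9773: DF=(1 − 227/9773·(0))/(1+227/9773) = 9773/10000 ≈ 0.977300
step 2 [1y] swap r/2=452/19321: DF=(1 − 452/19321·(0.977300))/(1+452/19321) = 2387/2500 ≈ 0.954800

1 1/2 9773/10000
2 1 2387/2500
DF(1y) is solved at step 2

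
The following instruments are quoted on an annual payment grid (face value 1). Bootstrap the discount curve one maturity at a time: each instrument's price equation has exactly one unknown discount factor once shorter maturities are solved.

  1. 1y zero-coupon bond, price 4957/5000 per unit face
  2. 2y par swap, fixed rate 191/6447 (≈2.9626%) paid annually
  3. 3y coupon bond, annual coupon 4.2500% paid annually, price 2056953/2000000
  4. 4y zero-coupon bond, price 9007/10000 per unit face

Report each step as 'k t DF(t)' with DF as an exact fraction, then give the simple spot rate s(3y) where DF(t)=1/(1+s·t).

step 1 [1y] zero: DF = P = 4957/5000 ≈ 0.991400
step 2 [2y] swap r/1=191/6447: DF=(1 − 191/6447·(0.991400))/(1+191/6447) = 9427/10000 ≈ 0.942700
step 3 [3y] bond c/1=17/400: DF=(2056953/2000000 − 17/400·(0.991400+0.942700))/(1+17/400) = 9077/10000 ≈ 0.907700
step 4 [4y] zero: DF = P = 9007/10000 ≈ 0.900700

1 1 4957/5000
2 2 9427/10000
3 3 9077/10000
4 4 9007/10000
s(3y) = (1/(9077/10000) − 1)/(3) = 923/27231 ≈ 3.3895%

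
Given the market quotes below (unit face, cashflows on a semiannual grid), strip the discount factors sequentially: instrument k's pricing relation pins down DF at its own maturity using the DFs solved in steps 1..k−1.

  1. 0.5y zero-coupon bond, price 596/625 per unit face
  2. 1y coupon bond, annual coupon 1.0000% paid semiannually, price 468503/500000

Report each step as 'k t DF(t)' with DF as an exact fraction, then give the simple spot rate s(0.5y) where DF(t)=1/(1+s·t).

step 1 [0.5y] zero: DF = P = 596/625 ≈ 0.953600
step 2 [1y] bond c/2=1/200: DF=(468503/500000 − 1/200·(0.953600))/(1+1/200) = 2319/2500 ≈ 0.927600

1 1/2 596/625
2 1 2319/2500
s(0.5y) = (1/(596/625) − 1)/(1/2) = 29/298 ≈ 9.7315%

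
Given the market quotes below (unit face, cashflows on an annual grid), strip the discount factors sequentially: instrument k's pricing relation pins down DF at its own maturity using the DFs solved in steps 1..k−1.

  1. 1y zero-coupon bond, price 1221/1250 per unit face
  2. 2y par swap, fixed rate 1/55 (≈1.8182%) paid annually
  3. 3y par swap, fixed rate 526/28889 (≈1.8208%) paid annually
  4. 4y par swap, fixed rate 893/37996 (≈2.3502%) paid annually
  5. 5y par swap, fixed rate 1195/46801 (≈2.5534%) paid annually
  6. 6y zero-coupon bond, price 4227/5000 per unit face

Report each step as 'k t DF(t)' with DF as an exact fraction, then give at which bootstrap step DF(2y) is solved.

1 1 1221/1250
2 2 9647/10000
3 3 4737/5000
4 4 9107/10000
5 5 1761/2000
6 6 4227/5000
DF(2y) is solved at step 2

step 1 [1y] zero: DF = P = 1221/1250 ≈ 0.976800
step 2 [2y] swap r/1=1/55: DF=(1 − 1/55·(0.976800))/(1+1/55) = 9647/10000 ≈ 0.964700
step 3 [3y] swap r/1=526/28889: DF=(1 − 526/28889·(0.976800+0.964700))/(1+526/28889) = 4737/5000 ≈ 0.947400
step 4 [4y] swap r/1=893/37996: DF=(1 − 893/37996·(0.976800+0.964700+0.947400))/(1+893/37996) = 9107/10000 ≈ 0.910700
step 5 [5y] swap r/1=1195/46801: DF=(1 − 1195/46801·(0.976800+0.964700+0.947400+0.910700))/(1+1195/46801) = 1761/2000 ≈ 0.880500
step 6 [6y] zero: DF = P = 4227/5000 ≈ 0.845400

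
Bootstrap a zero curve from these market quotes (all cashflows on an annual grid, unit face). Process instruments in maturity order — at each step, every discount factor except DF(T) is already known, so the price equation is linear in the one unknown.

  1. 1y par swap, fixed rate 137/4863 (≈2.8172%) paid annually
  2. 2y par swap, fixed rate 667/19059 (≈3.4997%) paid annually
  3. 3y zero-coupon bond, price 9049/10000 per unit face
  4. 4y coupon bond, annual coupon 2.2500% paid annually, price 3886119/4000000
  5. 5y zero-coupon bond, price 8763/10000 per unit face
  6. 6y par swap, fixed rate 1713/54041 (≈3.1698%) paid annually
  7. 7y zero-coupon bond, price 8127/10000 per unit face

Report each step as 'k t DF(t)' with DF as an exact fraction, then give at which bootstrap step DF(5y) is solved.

1 1 4863/5000
2 2 9333/10000
3 3 9049/10000
4 4 8883/10000
5 5 8763/10000
6 6 8287/10000
7 7 8127/10000
DF(5y) is solved at step 5

step 1 [1y] swap r/1=137/4863: DF=(1 − 137/4863·(0))/(1+137/4863) = 4863/5000 ≈ 0.972600
step 2 [2y] swap r/1=667/19059: DF=(1 − 667/19059·(0.972600))/(1+667/19059) = 9333/10000 ≈ 0.933300
step 3 [3y] zero: DF = P = 9049/10000 ≈ 0.904900
step 4 [4y] bond c/1=9/400: DF=(3886119/4000000 − 9/400·(0.972600+0.933300+0.904900))/(1+9/400) = 8883/10000 ≈ 0.888300
step 5 [5y] zero: DF = P = 8763/10000 ≈ 0.876300
step 6 [6y] swap r/1=1713/54041: DF=(1 − 1713/54041·(0.972600+0.933300+0.904900+0.888300+0.876300))/(1+1713/54041) = 8287/10000 ≈ 0.828700
step 7 [7y] zero: DF = P = 8127/10000 ≈ 0.812700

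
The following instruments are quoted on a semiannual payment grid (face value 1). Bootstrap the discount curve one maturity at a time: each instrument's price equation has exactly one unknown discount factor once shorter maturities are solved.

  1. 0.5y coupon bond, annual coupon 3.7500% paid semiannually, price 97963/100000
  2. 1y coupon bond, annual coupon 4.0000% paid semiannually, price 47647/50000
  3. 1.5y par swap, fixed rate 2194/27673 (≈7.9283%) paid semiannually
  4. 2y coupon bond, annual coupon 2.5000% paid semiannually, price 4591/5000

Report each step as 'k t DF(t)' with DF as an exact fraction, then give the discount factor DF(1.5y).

step 1 [0.5y] bond c/2=3/160: DF=(97963/100000 − 3/160·(0))/(1+3/160) = 601/625 ≈ 0.961600
step 2 [1y] bond c/2=1/50: DF=(47647/50000 − 1/50·(0.961600))/(1+1/50) = 4577/5000 ≈ 0.915400
step 3 [1.5y] swap r/2=1097/27673: DF=(1 − 1097/27673·(0.961600+0.915400))/(1+1097/27673) = 8903/10000 ≈ 0.890300
step 4 [2y] bond c/2=1/80: DF=(4591/5000 − 1/80·(0.961600+0.915400+0.890300))/(1+1/80) = 8727/10000 ≈ 0.872700

1 1/2 601/625
2 1 4577/5000
3 3/2 8903/10000
4 2 8727/10000
DF(1.5y) = 8903/10000 ≈ 0.890300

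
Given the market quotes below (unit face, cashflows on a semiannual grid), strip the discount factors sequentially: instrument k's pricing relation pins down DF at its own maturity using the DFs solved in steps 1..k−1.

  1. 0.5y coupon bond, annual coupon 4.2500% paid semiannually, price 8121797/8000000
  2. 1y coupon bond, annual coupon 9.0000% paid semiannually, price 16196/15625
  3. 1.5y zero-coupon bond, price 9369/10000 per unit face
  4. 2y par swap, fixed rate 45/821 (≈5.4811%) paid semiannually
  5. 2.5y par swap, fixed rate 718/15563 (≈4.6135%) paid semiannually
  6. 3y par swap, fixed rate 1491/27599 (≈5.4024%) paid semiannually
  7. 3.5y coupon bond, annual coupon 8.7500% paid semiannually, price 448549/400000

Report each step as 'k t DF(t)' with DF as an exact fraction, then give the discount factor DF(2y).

1 1/2 9941/10000
2 1 9491/10000
3 3/2 9369/10000
4 2 1793/2000
5 5/2 8923/10000
6 3 8509/10000
7 7/2 843/1000
DF(2y) = 1793/2000 ≈ 0.896500

step 1 [0.5y] bond c/2=17/800: DF=(8121797/8000000 − 17/800·(0))/(1+17/800) = 9941/10000 ≈ 0.994100
step 2 [1y] bond c/2=9/200: DF=(16196/15625 − 9/200·(0.994100))/(1+9/200) = 9491/10000 ≈ 0.949100
step 3 [1.5y] zero: DF = P = 9369/10000 ≈ 0.936900
step 4 [2y] swap r/2=45/1642: DF=(1 − 45/1642·(0.994100+0.949100+0.936900))/(1+45/1642) = 1793/2000 ≈ 0.896500
step 5 [2.5y] swap r/2=359/15563: DF=(1 − 359/15563·(0.994100+0.949100+0.936900+0.896500))/(1+359/15563) = 8923/10000 ≈ 0.892300
step 6 [3y] swap r/2=1491/55198: DF=(1 − 1491/55198·(0.994100+0.949100+0.936900+0.896500+0.892300))/(1+1491/55198) = 8509/10000 ≈ 0.850900
step 7 [3.5y] bond c/2=7/160: DF=(448549/400000 − 7/160·(0.994100+0.949100+0.936900+0.896500+0.892300+0.850900))/(1+7/160) = 843/1000 ≈ 0.843000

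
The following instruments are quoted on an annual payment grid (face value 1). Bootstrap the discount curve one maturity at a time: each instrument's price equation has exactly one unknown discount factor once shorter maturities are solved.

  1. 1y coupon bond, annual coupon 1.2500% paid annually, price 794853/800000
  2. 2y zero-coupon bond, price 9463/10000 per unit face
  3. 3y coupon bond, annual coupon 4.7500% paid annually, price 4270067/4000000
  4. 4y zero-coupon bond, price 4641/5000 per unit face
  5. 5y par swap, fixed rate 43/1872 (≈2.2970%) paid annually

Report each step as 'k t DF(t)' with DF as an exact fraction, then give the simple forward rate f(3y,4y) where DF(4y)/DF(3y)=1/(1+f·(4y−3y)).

step 1 [1y] bond c/1=1/80: DF=(794853/800000 − 1/80·(0))/(1+1/80) = 9813/10000 ≈ 0.981300
step 2 [2y] zero: DF = P = 9463/10000 ≈ 0.946300
step 3 [3y] bond c/1=19/400: DF=(4270067/4000000 − 19/400·(0.981300+0.946300))/(1+19/400) = 9317/10000 ≈ 0.931700
step 4 [4y] zero: DF = P = 4641/5000 ≈ 0.928200
step 5 [5y] swap r/1=43/1872: DF=(1 − 43/1872·(0.981300+0.946300+0.931700+0.928200))/(1+43/1872) = 357/400 ≈ 0.892500

1 1 9813/10000
2 2 9463/10000
3 3 9317/10000
4 4 4641/5000
5 5 357/400
f(3y,4y) = ((9317/10000)/(4641/5000) − 1)/(1) = 5/1326 ≈ 0.3771%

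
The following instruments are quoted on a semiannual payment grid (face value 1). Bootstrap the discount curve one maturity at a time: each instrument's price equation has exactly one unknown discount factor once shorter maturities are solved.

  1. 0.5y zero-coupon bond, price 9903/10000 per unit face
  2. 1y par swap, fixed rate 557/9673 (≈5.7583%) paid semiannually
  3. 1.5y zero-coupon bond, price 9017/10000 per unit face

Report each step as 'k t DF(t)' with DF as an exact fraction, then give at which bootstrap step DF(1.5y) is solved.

1 1/2 9903/10000
2 1 9443/10000
3 3/2 9017/10000
DF(1.5y) is solved at step 3

step 1 [0.5y] zero: DF = P = 9903/10000 ≈ 0.990300
step 2 [1y] swap r/2=557/19346: DF=(1 − 557/19346·(0.990300))/(1+557/19346) = 9443/10000 ≈ 0.944300
step 3 [1.5y] zero: DF = P = 9017/10000 ≈ 0.901700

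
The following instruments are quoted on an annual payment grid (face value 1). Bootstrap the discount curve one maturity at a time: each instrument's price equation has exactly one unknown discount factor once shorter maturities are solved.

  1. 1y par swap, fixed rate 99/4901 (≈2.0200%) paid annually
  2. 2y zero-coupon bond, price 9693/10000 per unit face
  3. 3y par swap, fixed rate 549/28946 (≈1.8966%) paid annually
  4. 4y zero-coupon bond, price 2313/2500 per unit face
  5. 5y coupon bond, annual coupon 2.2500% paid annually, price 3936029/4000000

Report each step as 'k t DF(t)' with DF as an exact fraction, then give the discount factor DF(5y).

1 1 4901/5000
2 2 9693/10000
3 3 9451/10000
4 4 2313/2500
5 5 8783/10000
DF(5y) = 8783/10000 ≈ 0.878300

step 1 [1y] swap r/1=99/4901: DF=(1 − 99/4901·(0))/(1+99/4901) = 4901/5000 ≈ 0.980200
step 2 [2y] zero: DF = P = 9693/10000 ≈ 0.969300
step 3 [3y] swap r/1=549/28946: DF=(1 − 549/28946·(0.980200+0.969300))/(1+549/28946) = 9451/10000 ≈ 0.945100
step 4 [4y] zero: DF = P = 2313/2500 ≈ 0.925200
step 5 [5y] bond c/1=9/400: DF=(3936029/4000000 − 9/400·(0.980200+0.969300+0.945100+0.925200))/(1+9/400) = 8783/10000 ≈ 0.878300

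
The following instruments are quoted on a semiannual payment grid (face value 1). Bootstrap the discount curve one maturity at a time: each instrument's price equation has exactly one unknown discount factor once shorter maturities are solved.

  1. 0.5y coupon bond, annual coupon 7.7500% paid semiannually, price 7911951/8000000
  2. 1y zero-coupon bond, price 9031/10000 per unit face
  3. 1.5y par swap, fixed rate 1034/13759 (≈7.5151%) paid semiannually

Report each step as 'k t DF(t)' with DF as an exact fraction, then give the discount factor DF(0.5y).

1 1/2 9521/10000
2 1 9031/10000
3 3/2 4483/5000
DF(0.5y) = 9521/10000 ≈ 0.952100

step 1 [0.5y] bond c/2=31/800: DF=(7911951/8000000 − 31/800·(0))/(1+31/800) = 9521/10000 ≈ 0.952100
step 2 [1y] zero: DF = P = 9031/10000 ≈ 0.903100
step 3 [1.5y] swap r/2=517/13759: DF=(1 − 517/13759·(0.952100+0.903100))/(1+517/13759) = 4483/5000 ≈ 0.896600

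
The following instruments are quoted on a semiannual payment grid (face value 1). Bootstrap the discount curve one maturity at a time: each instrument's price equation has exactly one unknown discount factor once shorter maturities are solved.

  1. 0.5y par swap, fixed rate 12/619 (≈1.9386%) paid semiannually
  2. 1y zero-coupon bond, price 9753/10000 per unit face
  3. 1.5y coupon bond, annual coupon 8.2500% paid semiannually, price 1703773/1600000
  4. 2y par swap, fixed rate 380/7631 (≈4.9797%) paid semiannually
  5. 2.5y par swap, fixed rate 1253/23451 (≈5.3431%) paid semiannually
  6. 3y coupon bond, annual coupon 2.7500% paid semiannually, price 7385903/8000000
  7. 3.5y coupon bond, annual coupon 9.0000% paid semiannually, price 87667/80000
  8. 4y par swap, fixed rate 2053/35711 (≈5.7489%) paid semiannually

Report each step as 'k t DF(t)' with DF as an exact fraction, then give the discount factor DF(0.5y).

1 1/2 619/625
2 1 9753/10000
3 3/2 1181/1250
4 2 181/200
5 5/2 8747/10000
6 3 8471/10000
7 7/2 4051/5000
8 4 7947/10000
DF(0.5y) = 619/625 ≈ 0.990400

step 1 [0.5y] swap r/2=6/619: DF=(1 − 6/619·(0))/(1+6/619) = 619/625 ≈ 0.990400
step 2 [1y] zero: DF = P = 9753/10000 ≈ 0.975300
step 3 [1.5y] bond c/2=33/800: DF=(1703773/1600000 − 33/800·(0.990400+0.975300))/(1+33/800) = 1181/1250 ≈ 0.944800
step 4 [2y] swap r/2=190/7631: DF=(1 − 190/7631·(0.990400+0.975300+0.944800))/(1+190/7631) = 181/200 ≈ 0.905000
step 5 [2.5y] swap r/2=1253/46902: DF=(1 − 1253/46902·(0.990400+0.975300+0.944800+0.905000))/(1+1253/46902) = 8747/10000 ≈ 0.874700
step 6 [3y] bond c/2=11/800: DF=(7385903/8000000 − 11/800·(0.990400+0.975300+0.944800+0.905000+0.874700))/(1+11/800) = 8471/10000 ≈ 0.847100
step 7 [3.5y] bond c/2=9/200: DF=(87667/80000 − 9/200·(0.990400+0.975300+0.944800+0.905000+0.874700+0.847100))/(1+9/200) = 4051/5000 ≈ 0.810200
step 8 [4y] swap r/2=2053/71422: DF=(1 − 2053/71422·(0.990400+0.975300+0.944800+0.905000+0.874700+0.847100+0.810200))/(1+2053/71422) = 7947/10000 ≈ 0.794700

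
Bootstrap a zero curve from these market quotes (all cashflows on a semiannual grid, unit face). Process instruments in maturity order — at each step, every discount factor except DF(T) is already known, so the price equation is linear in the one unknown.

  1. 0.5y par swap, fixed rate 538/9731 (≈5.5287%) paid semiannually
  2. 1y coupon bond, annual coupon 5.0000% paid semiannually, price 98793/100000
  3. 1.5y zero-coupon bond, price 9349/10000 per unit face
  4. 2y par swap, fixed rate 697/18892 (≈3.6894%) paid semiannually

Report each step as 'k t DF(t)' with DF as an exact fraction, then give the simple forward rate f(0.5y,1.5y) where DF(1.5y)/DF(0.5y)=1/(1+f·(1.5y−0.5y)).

1 1/2 9731/10000
2 1 9401/10000
3 3/2 9349/10000
4 2 9303/10000
f(0.5y,1.5y) = ((9731/10000)/(9349/10000) − 1)/(1) = 382/9349 ≈ 4.0860%

step 1 [0.5y] swap r/2=269/9731: DF=(1 − 269/9731·(0))/(1+269/9731) = 9731/10000 ≈ 0.973100
step 2 [1y] bond c/2=1/40: DF=(98793/100000 − 1/40·(0.973100))/(1+1/40) = 9401/10000 ≈ 0.940100
step 3 [1.5y] zero: DF = P = 9349/10000 ≈ 0.934900
step 4 [2y] swap r/2=697/37784: DF=(1 − 697/37784·(0.973100+0.940100+0.934900))/(1+697/37784) = 9303/10000 ≈ 0.930300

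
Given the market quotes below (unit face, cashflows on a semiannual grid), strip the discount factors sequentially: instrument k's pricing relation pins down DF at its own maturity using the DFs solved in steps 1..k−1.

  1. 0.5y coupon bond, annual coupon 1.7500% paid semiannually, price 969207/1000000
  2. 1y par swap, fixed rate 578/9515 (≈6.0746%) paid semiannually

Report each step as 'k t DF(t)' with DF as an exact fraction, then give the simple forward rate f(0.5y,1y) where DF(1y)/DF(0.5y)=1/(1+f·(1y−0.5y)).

1 1/2 1201/1250
2 1 4711/5000
f(0.5y,1y) = ((1201/1250)/(4711/5000) − 1)/(1/2) = 186/4711 ≈ 3.9482%

step 1 [0.5y] bond c/2=7/800: DF=(969207/1000000 − 7/800·(0))/(1+7/800) = 1201/1250 ≈ 0.960800
step 2 [1y] swap r/2=289/9515: DF=(1 − 289/9515·(0.960800))/(1+289/9515) = 4711/5000 ≈ 0.942200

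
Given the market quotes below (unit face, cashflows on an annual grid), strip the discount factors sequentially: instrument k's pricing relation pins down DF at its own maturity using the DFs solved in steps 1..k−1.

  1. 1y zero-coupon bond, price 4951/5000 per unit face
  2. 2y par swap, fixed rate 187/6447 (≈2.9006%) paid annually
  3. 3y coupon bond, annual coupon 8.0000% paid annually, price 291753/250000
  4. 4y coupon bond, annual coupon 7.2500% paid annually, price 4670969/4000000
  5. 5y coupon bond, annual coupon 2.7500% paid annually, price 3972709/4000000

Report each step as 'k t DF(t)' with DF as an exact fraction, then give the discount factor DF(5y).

step 1 [1y] zero: DF = P = 4951/5000 ≈ 0.990200
step 2 [2y] swap r/1=187/6447: DF=(1 − 187/6447·(0.990200))/(1+187/6447) = 9439/10000 ≈ 0.943900
step 3 [3y] bond c/1=2/25: DF=(291753/250000 − 2/25·(0.990200+0.943900))/(1+2/25) = 9373/10000 ≈ 0.937300
step 4 [4y] bond c/1=29/400: DF=(4670969/4000000 − 29/400·(0.990200+0.943900+0.937300))/(1+29/400) = 8947/10000 ≈ 0.894700
step 5 [5y] bond c/1=11/400: DF=(3972709/4000000 − 11/400·(0.990200+0.943900+0.937300+0.894700))/(1+11/400) = 4329/5000 ≈ 0.865800

1 1 4951/5000
2 2 9439/10000
3 3 9373/10000
4 4 8947/10000
5 5 4329/5000
DF(5y) = 4329/5000 ≈ 0.865800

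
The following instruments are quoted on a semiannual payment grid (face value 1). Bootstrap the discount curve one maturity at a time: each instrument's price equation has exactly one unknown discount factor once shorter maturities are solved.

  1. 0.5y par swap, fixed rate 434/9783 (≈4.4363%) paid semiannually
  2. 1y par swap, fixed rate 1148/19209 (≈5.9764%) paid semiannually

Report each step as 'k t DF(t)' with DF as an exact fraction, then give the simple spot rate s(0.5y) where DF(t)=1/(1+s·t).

step 1 [0.5y] swap r/2=217/9783: DF=(1 − 217/9783·(0))/(1+217/9783) = 9783/10000 ≈ 0.978300
step 2 [1y] swap r/2=574/19209: DF=(1 − 574/19209·(0.978300))/(1+574/19209) = 4713/5000 ≈ 0.942600

1 1/2 9783/10000
2 1 4713/5000
s(0.5y) = (1/(9783/10000) − 1)/(1/2) = 434/9783 ≈ 4.4363%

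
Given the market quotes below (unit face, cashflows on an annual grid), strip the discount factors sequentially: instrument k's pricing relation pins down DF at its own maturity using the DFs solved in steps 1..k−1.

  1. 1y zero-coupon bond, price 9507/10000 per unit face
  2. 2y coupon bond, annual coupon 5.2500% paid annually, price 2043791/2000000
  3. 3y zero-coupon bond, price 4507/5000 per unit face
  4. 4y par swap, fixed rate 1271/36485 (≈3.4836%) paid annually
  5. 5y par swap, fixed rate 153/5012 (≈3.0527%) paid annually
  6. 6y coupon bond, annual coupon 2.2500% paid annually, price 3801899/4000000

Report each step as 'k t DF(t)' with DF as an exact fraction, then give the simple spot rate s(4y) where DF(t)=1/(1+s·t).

step 1 [1y] zero: DF = P = 9507/10000 ≈ 0.950700
step 2 [2y] bond c/1=21/400: DF=(2043791/2000000 − 21/400·(0.950700))/(1+21/400) = 1847/2000 ≈ 0.923500
step 3 [3y] zero: DF = P = 4507/5000 ≈ 0.901400
step 4 [4y] swap r/1=1271/36485: DF=(1 − 1271/36485·(0.950700+0.923500+0.901400))/(1+1271/36485) = 8729/10000 ≈ 0.872900
step 5 [5y] swap r/1=153/5012: DF=(1 − 153/5012·(0.950700+0.923500+0.901400+0.872900))/(1+153/5012) = 8623/10000 ≈ 0.862300
step 6 [6y] bond c/1=9/400: DF=(3801899/4000000 − 9/400·(0.950700+0.923500+0.901400+0.872900+0.862300))/(1+9/400) = 8303/10000 ≈ 0.830300

1 1 9507/10000
2 2 1847/2000
3 3 4507/5000
4 4 8729/10000
5 5 8623/10000
6 6 8303/10000
s(4y) = (1/(8729/10000) − 1)/(4) = 1271/34916 ≈ 3.6402%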